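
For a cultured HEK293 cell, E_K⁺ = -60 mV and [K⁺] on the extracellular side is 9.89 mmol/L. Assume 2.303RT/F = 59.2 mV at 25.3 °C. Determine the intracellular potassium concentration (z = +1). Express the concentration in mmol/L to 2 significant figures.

Nernst: E = (59.2/1) · log₁₀([out]/[in]), so log₁₀([out]/[in]) = -60.0 × 1 / 59.2 = -1.0135.
[out]/[in] = 10^(-1.0135) = 0.09694.
[in] = 9.89 / 0.09694 = 102 mmol/L.

100 mmol/L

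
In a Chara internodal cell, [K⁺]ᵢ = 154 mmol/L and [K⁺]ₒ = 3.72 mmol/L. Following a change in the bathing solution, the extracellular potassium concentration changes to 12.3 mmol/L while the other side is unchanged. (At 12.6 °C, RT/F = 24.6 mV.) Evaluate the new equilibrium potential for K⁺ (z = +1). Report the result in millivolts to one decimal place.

-62.2 mV

After the shift: [K⁺]_out = 12.3, [K⁺]_in = 154 mmol/L.
E_new = (24.6/1)·ln(12.3/154) = 24.60 · (-2.5274) = -62.17 mV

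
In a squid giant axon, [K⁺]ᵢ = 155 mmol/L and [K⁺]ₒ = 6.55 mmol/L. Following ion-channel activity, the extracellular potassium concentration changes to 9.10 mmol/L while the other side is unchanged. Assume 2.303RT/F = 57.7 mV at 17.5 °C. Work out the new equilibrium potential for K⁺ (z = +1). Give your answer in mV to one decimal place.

After the shift: [K⁺]_out = 9.10, [K⁺]_in = 155 mmol/L.
E_new = (57.7/1)·log₁₀(9.10/155) = 57.70 · (-1.2313) = -71.05 mV

-71.0 mV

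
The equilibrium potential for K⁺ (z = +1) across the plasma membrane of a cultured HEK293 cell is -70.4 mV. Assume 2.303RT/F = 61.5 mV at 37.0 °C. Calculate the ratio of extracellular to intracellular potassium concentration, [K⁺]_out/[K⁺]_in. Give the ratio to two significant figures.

0.072

log₁₀([out]/[in]) = E·z/(61.5) = -70.4 × 1 / 61.5 = -1.1447
[out]/[in] = 10^(-1.1447) = 0.07166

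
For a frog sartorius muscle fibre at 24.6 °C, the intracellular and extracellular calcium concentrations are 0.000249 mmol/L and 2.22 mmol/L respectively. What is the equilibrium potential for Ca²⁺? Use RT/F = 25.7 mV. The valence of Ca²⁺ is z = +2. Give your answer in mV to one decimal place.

E = (25.7/z) · ln([Ca²⁺]_out/[Ca²⁺]_in) with z = +2.
= (25.7/2) · ln(2.22/0.000249) = 12.85 · ln(8916)
= 12.85 · (9.0956) = 116.88 mV

116.9 mV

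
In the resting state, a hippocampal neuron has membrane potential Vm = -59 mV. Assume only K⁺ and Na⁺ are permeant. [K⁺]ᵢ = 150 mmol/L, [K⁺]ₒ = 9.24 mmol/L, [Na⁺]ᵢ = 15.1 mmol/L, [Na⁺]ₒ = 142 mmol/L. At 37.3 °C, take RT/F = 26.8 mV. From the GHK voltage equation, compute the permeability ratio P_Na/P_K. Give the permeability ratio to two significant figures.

Let α = P_Na/P_K. GHK: Vm = 26.8·ln[(Kₒ + α·Naₒ)/(Kᵢ + α·Naᵢ)].
e^(Vm/26.8) = e^(-59.0/26.8) = 0.11064
So 0.11064·(Kᵢ + α·Naᵢ) = Kₒ + α·Naₒ → α = (0.11064·150.0 − 9.24) / (142.0 − 0.11064·15.1)
α = (16.6 − 9.24) / (142.0 − 1.671) = 7.356/140.3 = 0.05242

0.052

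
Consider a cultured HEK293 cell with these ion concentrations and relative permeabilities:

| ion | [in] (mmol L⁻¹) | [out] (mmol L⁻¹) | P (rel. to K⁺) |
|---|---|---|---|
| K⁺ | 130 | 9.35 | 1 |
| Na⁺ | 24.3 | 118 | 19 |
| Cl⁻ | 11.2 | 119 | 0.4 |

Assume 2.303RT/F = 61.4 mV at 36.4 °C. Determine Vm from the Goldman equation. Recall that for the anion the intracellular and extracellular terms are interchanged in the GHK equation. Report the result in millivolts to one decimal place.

33.6 mV

Vm = 61.4 · log₁₀[(Σ P·[cation]ₒ + Σ P·[anion]ᵢ) / (Σ P·[cation]ᵢ + Σ P·[anion]ₒ)]
Numerator = 1×9.35 + 19×118 + 0.4×11.2 = 2256
Denominator = 1×130 + 19×24.3 + 0.4×119 = 639.3
Vm = 61.4 · log₁₀(3.5286) = 61.4 × (0.5476) = 33.62 mV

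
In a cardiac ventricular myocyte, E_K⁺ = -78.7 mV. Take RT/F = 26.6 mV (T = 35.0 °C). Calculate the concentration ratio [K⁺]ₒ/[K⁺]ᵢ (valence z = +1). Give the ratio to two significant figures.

ln([out]/[in]) = E·z/(26.6) = -78.7 × 1 / 26.6 = -2.9586
[out]/[in] = e^(-2.9586) = 0.05189

0.052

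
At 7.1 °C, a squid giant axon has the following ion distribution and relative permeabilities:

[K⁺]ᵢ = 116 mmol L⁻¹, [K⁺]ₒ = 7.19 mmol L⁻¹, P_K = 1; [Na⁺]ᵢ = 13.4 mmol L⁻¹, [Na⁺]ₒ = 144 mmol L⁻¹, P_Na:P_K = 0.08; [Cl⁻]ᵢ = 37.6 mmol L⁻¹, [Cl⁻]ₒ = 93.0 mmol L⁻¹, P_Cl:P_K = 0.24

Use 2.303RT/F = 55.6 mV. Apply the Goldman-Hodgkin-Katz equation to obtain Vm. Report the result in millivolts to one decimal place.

Vm = 55.6 · log₁₀[(Σ P·[cation]ₒ + Σ P·[anion]ᵢ) / (Σ P·[cation]ᵢ + Σ P·[anion]ₒ)]
Numerator = 1×7.19 + 0.08×144 + 0.24×37.6 = 27.73
Denominator = 1×116 + 0.08×13.4 + 0.24×93.0 = 139.4
Vm = 55.6 · log₁₀(0.19896) = 55.6 × (-0.7012) = -38.99 mV

-39.0 mV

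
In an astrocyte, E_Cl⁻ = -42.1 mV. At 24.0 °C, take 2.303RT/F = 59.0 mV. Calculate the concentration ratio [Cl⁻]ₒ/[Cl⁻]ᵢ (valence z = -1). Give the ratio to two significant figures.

log₁₀([out]/[in]) = E·z/(59.0) = -42.1 × -1 / 59.0 = 0.7136
[out]/[in] = 10^(0.7136) = 5.171

5.2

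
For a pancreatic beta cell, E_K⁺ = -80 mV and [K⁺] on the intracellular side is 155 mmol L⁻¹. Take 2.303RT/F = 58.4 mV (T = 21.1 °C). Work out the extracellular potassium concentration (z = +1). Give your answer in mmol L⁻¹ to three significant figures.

Nernst: E = (58.4/1) · log₁₀([out]/[in]), so log₁₀([out]/[in]) = -80.0 × 1 / 58.4 = -1.3699.
[out]/[in] = 10^(-1.3699) = 0.04267.
[out] = 0.04267 × 155 = 6.614 mmol L⁻¹.

6.61 mmol L⁻¹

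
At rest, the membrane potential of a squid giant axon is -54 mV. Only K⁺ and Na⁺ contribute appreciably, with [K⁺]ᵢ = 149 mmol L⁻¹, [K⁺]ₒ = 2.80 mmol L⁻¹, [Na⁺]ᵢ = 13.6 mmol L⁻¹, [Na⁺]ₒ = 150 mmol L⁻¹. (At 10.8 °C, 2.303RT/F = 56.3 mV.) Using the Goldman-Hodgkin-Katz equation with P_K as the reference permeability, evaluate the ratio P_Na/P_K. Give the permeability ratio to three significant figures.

Let α = P_Na/P_K. GHK: Vm = 56.3·log₁₀[(Kₒ + α·Naₒ)/(Kᵢ + α·Naᵢ)].
10^(Vm/56.3) = 10^(-54.0/56.3) = 0.10986
So 0.10986·(Kᵢ + α·Naᵢ) = Kₒ + α·Naₒ → α = (0.10986·149.0 − 2.8) / (150.0 − 0.10986·13.6)
α = (16.37 − 2.8) / (150.0 − 1.494) = 13.57/148.5 = 0.09137

0.0914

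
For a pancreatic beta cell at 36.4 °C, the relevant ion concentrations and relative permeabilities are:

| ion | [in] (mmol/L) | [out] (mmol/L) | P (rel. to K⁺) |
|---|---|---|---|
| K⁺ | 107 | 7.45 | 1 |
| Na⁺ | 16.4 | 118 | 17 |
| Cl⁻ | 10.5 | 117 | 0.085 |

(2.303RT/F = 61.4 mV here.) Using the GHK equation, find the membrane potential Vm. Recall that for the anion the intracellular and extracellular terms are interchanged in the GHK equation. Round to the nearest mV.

Vm = 61.4 · log₁₀[(Σ P·[cation]ₒ + Σ P·[anion]ᵢ) / (Σ P·[cation]ᵢ + Σ P·[anion]ₒ)]
Numerator = 1×7.45 + 17×118 + 0.085×10.5 = 2014
Denominator = 1×107 + 17×16.4 + 0.085×117 = 395.7
Vm = 61.4 · log₁₀(5.09) = 61.4 × (0.7067) = 43.39 mV

43 mV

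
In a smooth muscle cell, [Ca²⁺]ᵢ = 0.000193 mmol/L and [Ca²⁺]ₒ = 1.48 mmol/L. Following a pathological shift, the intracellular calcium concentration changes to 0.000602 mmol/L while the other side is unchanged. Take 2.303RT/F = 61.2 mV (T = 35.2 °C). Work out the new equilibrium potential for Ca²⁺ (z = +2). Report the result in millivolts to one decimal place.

After the shift: [Ca²⁺]_out = 1.48, [Ca²⁺]_in = 0.000602 mmol/L.
E_new = (61.2/2)·log₁₀(1.48/0.000602) = 30.60 · (3.3907) = 103.75 mV

103.8 mV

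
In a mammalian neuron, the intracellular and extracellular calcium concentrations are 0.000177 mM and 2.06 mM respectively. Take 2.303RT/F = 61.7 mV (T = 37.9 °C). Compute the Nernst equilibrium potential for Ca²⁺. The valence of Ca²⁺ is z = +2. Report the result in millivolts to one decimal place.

E = (61.7/z) · log₁₀([Ca²⁺]_out/[Ca²⁺]_in) with z = +2.
= (61.7/2) · log₁₀(2.06/0.000177) = 30.85 · log₁₀(1.164e+04)
= 30.85 · (4.0659) = 125.43 mV

125.4 mV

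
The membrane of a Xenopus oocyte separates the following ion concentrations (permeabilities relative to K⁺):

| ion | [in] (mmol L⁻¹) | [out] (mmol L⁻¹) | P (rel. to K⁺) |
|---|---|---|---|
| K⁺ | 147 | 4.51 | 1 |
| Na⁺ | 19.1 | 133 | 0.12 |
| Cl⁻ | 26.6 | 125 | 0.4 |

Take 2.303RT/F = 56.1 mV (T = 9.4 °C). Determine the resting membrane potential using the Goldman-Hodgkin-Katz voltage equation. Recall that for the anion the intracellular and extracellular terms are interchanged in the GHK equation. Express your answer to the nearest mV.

Vm = 56.1 · log₁₀[(Σ P·[cation]ₒ + Σ P·[anion]ᵢ) / (Σ P·[cation]ᵢ + Σ P·[anion]ₒ)]
Numerator = 1×4.51 + 0.12×133 + 0.4×26.6 = 31.11
Denominator = 1×147 + 0.12×19.1 + 0.4×125 = 199.3
Vm = 56.1 · log₁₀(0.1561) = 56.1 × (-0.8066) = -45.25 mV

-45 mV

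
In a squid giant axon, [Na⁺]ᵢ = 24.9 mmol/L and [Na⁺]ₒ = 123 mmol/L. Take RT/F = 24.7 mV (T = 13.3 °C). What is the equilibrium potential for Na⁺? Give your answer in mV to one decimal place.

39.5 mV

E = (24.7/z) · ln([Na⁺]_out/[Na⁺]_in) with z = +1.
= (24.7/1) · ln(123/24.9) = 24.70 · ln(4.94)
= 24.70 · (1.5973) = 39.45 mV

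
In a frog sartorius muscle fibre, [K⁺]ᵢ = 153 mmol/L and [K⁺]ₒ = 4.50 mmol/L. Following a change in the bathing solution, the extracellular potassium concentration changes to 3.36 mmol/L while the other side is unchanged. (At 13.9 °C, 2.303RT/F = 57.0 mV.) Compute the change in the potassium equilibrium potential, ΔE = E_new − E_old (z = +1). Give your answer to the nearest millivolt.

E_old = (57.0/1)·log₁₀(4.50/153) = -87.29 mV
E_new = (57.0/1)·log₁₀(3.36/153) = -94.53 mV
ΔE = -94.53 − (-87.29) = -7.23 mV

-7 mV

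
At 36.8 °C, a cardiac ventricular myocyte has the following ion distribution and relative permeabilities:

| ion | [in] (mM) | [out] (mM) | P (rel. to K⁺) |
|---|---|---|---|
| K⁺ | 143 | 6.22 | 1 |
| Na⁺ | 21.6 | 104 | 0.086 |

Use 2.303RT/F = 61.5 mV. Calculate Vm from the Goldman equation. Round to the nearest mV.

-60 mV

Vm = 61.5 · log₁₀[(Σ P·[cation]ₒ + Σ P·[anion]ᵢ) / (Σ P·[cation]ᵢ + Σ P·[anion]ₒ)]
Numerator = 1×6.22 + 0.086×104 = 15.16
Denominator = 1×143 + 0.086×21.6 = 144.9
Vm = 61.5 · log₁₀(0.10468) = 61.5 × (-0.9801) = -60.28 mV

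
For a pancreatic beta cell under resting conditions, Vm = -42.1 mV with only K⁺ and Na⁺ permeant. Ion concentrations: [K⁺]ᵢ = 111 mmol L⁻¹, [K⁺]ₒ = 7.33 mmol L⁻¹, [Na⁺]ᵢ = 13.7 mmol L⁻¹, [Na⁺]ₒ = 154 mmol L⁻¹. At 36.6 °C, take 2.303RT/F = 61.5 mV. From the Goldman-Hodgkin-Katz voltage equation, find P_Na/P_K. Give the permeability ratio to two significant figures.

0.10

Let α = P_Na/P_K. GHK: Vm = 61.5·log₁₀[(Kₒ + α·Naₒ)/(Kᵢ + α·Naᵢ)].
10^(Vm/61.5) = 10^(-42.1/61.5) = 0.20675
So 0.20675·(Kᵢ + α·Naᵢ) = Kₒ + α·Naₒ → α = (0.20675·111.0 − 7.33) / (154.0 − 0.20675·13.7)
α = (22.95 − 7.33) / (154.0 − 2.832) = 15.62/151.2 = 0.1033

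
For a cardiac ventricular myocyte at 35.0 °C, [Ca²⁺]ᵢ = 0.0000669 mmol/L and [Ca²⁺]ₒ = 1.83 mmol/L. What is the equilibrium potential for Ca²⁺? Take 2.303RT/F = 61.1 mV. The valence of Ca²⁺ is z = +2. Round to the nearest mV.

136 mV

E = (61.1/z) · log₁₀([Ca²⁺]_out/[Ca²⁺]_in) with z = +2.
= (61.1/2) · log₁₀(1.83/0.0000669) = 30.55 · log₁₀(2.735e+04)
= 30.55 · (4.4370) = 135.55 mV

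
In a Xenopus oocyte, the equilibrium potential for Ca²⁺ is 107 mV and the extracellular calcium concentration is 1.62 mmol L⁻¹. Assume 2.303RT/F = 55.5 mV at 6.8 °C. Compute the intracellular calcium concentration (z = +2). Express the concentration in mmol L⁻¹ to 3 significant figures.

0.000226 mmol L⁻¹

Nernst: E = (55.5/2) · log₁₀([out]/[in]), so log₁₀([out]/[in]) = 107.0 × 2 / 55.5 = 3.8559.
[out]/[in] = 10^(3.8559) = 7176.
[in] = 1.62 / 7176 = 0.0002258 mmol L⁻¹.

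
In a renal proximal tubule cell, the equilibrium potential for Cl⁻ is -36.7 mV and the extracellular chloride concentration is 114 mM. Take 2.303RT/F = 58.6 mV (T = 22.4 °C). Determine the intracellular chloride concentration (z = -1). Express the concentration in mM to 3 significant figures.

27.0 mM

Nernst: E = (58.6/-1) · log₁₀([out]/[in]), so log₁₀([out]/[in]) = -36.7 × -1 / 58.6 = 0.6263.
[out]/[in] = 10^(0.6263) = 4.229.
[in] = 114 / 4.229 = 26.95 mM.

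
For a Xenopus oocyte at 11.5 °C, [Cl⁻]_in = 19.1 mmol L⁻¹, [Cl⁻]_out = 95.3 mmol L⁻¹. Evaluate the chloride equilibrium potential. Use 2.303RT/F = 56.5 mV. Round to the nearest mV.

-39 mV

E = (56.5/z) · log₁₀([Cl⁻]_out/[Cl⁻]_in) with z = -1.
For an anion, dividing by z = -1 reverses the sign.
= (56.5/-1) · log₁₀(95.3/19.1) = -56.50 · log₁₀(4.99)
= -56.50 · (0.6981) = -39.44 mV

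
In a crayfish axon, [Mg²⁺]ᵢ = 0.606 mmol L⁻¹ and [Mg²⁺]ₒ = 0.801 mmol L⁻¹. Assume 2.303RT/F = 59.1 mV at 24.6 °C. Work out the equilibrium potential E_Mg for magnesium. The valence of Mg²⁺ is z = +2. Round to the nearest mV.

4 mV

E = (59.1/z) · log₁₀([Mg²⁺]_out/[Mg²⁺]_in) with z = +2.
= (59.1/2) · log₁₀(0.801/0.606) = 29.55 · log₁₀(1.322)
= 29.55 · (0.1212) = 3.58 mV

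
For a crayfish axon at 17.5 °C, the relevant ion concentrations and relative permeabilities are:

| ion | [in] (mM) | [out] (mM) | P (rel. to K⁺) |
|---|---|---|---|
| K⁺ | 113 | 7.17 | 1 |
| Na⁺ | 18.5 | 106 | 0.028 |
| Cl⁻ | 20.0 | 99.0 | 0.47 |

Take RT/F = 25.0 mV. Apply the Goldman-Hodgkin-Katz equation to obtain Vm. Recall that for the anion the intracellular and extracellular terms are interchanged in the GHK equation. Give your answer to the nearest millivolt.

Vm = 25.0 · ln[(Σ P·[cation]ₒ + Σ P·[anion]ᵢ) / (Σ P·[cation]ᵢ + Σ P·[anion]ₒ)]
Numerator = 1×7.17 + 0.028×106 + 0.47×20.0 = 19.54
Denominator = 1×113 + 0.028×18.5 + 0.47×99.0 = 160
Vm = 25.0 · ln(0.12208) = 25.0 × (-2.1031) = -52.58 mV

-53 mV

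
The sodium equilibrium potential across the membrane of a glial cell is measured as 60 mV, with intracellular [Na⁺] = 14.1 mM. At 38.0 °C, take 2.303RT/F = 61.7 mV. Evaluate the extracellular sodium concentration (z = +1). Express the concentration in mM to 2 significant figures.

Nernst: E = (61.7/1) · log₁₀([out]/[in]), so log₁₀([out]/[in]) = 60.0 × 1 / 61.7 = 0.9724.
[out]/[in] = 10^(0.9724) = 9.385.
[out] = 9.385 × 14.1 = 132.3 mM.

130 mM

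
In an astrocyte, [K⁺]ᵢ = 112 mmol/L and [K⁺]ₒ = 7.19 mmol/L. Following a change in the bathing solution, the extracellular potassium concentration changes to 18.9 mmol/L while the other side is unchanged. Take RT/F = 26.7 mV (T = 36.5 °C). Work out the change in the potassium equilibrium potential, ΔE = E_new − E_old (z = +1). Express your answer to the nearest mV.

26 mV

E_old = (26.7/1)·ln(7.19/112) = -73.31 mV
E_new = (26.7/1)·ln(18.9/112) = -47.51 mV
ΔE = -47.51 − (-73.31) = 25.80 mV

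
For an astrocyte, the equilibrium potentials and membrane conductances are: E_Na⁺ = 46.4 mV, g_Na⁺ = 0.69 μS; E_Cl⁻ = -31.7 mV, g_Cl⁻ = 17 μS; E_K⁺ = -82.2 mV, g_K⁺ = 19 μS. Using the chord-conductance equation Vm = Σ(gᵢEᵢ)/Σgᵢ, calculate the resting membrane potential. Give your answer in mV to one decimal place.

Σ gᵢEᵢ = 0.69·(46.4) + 17·(-31.7) + 19·(-82.2) = -2068.68
Σ gᵢ = 0.69 + 17 + 19 = 36.69
Vm = -2068.68 / 36.69 = -56.38 mV

-56.4 mV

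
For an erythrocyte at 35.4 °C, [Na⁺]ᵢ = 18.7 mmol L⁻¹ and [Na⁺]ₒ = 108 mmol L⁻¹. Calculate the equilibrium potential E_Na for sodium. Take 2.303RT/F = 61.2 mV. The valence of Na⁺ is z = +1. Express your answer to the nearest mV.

47 mV

E = (61.2/z) · log₁₀([Na⁺]_out/[Na⁺]_in) with z = +1.
= (61.2/1) · log₁₀(108/18.7) = 61.20 · log₁₀(5.775)
= 61.20 · (0.7616) = 46.61 mV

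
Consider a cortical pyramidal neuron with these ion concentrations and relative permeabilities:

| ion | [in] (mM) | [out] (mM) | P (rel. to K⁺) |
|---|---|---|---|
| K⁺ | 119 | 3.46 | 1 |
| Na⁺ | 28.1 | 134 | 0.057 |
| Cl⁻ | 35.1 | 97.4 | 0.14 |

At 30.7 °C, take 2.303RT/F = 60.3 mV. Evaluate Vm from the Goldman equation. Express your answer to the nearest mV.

-56 mV

Vm = 60.3 · log₁₀[(Σ P·[cation]ₒ + Σ P·[anion]ᵢ) / (Σ P·[cation]ᵢ + Σ P·[anion]ₒ)]
Numerator = 1×3.46 + 0.057×134 + 0.14×35.1 = 16.01
Denominator = 1×119 + 0.057×28.1 + 0.14×97.4 = 134.2
Vm = 60.3 · log₁₀(0.11928) = 60.3 × (-0.9234) = -55.68 mV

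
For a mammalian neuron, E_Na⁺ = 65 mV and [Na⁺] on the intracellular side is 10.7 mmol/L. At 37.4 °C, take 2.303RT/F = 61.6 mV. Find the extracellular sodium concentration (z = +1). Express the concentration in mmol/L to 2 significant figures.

Nernst: E = (61.6/1) · log₁₀([out]/[in]), so log₁₀([out]/[in]) = 65.0 × 1 / 61.6 = 1.0552.
[out]/[in] = 10^(1.0552) = 11.36.
[out] = 11.36 × 10.7 = 121.5 mmol/L.

120 mmol/L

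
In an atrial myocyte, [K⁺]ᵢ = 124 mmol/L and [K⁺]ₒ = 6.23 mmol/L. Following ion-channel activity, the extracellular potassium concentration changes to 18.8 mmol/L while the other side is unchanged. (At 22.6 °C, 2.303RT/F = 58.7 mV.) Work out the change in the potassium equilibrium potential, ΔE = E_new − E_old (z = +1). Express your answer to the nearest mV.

E_old = (58.7/1)·log₁₀(6.23/124) = -76.25 mV
E_new = (58.7/1)·log₁₀(18.8/124) = -48.09 mV
ΔE = -48.09 − (-76.25) = 28.16 mV

28 mV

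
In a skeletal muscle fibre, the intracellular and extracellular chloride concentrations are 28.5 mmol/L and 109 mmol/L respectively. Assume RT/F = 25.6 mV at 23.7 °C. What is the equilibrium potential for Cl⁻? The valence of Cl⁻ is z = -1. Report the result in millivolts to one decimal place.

E = (25.6/z) · ln([Cl⁻]_out/[Cl⁻]_in) with z = -1.
For an anion, dividing by z = -1 reverses the sign.
= (25.6/-1) · ln(109/28.5) = -25.60 · ln(3.825)
= -25.60 · (1.3414) = -34.34 mV

-34.3 mV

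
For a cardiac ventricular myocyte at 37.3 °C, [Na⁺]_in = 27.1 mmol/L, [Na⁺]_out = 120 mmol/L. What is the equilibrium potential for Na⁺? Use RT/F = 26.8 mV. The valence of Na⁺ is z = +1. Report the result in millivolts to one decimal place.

39.9 mV

E = (26.8/z) · ln([Na⁺]_out/[Na⁺]_in) with z = +1.
= (26.8/1) · ln(120/27.1) = 26.80 · ln(4.428)
= 26.80 · (1.4880) = 39.88 mV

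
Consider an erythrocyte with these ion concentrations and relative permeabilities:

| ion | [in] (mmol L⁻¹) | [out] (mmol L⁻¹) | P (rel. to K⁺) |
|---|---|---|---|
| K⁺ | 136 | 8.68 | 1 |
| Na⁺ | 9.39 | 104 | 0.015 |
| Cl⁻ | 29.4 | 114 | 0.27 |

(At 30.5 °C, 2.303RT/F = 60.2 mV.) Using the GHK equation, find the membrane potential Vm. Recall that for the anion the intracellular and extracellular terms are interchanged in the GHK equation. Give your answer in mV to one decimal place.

-58.0 mV

Vm = 60.2 · log₁₀[(Σ P·[cation]ₒ + Σ P·[anion]ᵢ) / (Σ P·[cation]ᵢ + Σ P·[anion]ₒ)]
Numerator = 1×8.68 + 0.015×104 + 0.27×29.4 = 18.18
Denominator = 1×136 + 0.015×9.39 + 0.27×114 = 166.9
Vm = 60.2 · log₁₀(0.1089) = 60.2 × (-0.9630) = -57.97 mV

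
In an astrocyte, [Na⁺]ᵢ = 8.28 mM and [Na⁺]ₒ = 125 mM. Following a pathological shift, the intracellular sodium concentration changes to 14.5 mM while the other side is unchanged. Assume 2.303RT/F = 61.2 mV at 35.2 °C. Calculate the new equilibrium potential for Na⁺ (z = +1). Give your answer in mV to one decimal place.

After the shift: [Na⁺]_out = 125, [Na⁺]_in = 14.5 mM.
E_new = (61.2/1)·log₁₀(125/14.5) = 61.20 · (0.9355) = 57.26 mV

57.3 mV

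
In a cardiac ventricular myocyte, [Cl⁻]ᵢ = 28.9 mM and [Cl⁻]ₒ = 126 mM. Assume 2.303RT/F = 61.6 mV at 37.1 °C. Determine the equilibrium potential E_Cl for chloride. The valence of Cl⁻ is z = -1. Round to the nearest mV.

E = (61.6/z) · log₁₀([Cl⁻]_out/[Cl⁻]_in) with z = -1.
For an anion, dividing by z = -1 reverses the sign.
= (61.6/-1) · log₁₀(126/28.9) = -61.60 · log₁₀(4.36)
= -61.60 · (0.6395) = -39.39 mV

-39 mV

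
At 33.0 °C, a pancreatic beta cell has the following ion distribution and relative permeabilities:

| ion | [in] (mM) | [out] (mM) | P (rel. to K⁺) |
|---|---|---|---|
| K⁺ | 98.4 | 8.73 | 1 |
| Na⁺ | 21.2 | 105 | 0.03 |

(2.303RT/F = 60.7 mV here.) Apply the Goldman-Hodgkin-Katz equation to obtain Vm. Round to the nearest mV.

-56 mV

Vm = 60.7 · log₁₀[(Σ P·[cation]ₒ + Σ P·[anion]ᵢ) / (Σ P·[cation]ᵢ + Σ P·[anion]ₒ)]
Numerator = 1×8.73 + 0.03×105 = 11.88
Denominator = 1×98.4 + 0.03×21.2 = 99.04
Vm = 60.7 · log₁₀(0.11996) = 60.7 × (-0.9210) = -55.90 mV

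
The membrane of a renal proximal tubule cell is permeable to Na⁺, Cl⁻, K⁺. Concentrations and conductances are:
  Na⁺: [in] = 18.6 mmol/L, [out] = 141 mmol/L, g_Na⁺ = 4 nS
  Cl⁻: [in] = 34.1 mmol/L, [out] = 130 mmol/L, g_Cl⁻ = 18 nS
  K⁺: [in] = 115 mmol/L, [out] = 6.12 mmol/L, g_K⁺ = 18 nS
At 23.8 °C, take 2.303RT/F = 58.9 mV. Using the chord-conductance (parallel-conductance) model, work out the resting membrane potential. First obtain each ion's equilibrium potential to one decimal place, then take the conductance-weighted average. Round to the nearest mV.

-44 mV

E_Na⁺ = (58.9/1)·log₁₀(141/18.6) = 51.8 mV
E_Cl⁻ = (58.9/-1)·log₁₀(130/34.1) = -34.2 mV
E_K⁺ = (58.9/1)·log₁₀(6.12/115) = -75.0 mV
Vm = (Σ gᵢEᵢ)/(Σ gᵢ) = (4·51.8 + 18·-34.2 + 18·-75.0) / (4 + 18 + 18)
= -1758.40 / 40 = -43.96 mV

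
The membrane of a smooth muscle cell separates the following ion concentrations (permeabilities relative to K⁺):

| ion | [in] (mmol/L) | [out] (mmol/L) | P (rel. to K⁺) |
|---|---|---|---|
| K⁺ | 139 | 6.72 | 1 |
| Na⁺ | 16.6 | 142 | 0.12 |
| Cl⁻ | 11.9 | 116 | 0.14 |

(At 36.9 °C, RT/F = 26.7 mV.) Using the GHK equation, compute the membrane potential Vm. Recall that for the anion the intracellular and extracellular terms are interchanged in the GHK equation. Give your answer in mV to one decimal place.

Vm = 26.7 · ln[(Σ P·[cation]ₒ + Σ P·[anion]ᵢ) / (Σ P·[cation]ᵢ + Σ P·[anion]ₒ)]
Numerator = 1×6.72 + 0.12×142 + 0.14×11.9 = 25.43
Denominator = 1×139 + 0.12×16.6 + 0.14×116 = 157.2
Vm = 26.7 · ln(0.16171) = 26.7 × (-1.8220) = -48.65 mV

-48.6 mV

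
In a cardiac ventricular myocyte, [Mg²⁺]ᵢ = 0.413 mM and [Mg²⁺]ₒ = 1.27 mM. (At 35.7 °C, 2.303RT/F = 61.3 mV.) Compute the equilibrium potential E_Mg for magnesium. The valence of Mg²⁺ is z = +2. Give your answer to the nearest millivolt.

15 mV

E = (61.3/z) · log₁₀([Mg²⁺]_out/[Mg²⁺]_in) with z = +2.
= (61.3/2) · log₁₀(1.27/0.413) = 30.65 · log₁₀(3.075)
= 30.65 · (0.4879) = 14.95 mV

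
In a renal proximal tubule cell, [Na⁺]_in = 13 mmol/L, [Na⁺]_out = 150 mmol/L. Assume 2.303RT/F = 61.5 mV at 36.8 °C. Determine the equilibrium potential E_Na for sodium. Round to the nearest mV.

65 mV

E = (61.5/z) · log₁₀([Na⁺]_out/[Na⁺]_in) with z = +1.
= (61.5/1) · log₁₀(150/13) = 61.50 · log₁₀(11.54)
= 61.50 · (1.0621) = 65.32 mV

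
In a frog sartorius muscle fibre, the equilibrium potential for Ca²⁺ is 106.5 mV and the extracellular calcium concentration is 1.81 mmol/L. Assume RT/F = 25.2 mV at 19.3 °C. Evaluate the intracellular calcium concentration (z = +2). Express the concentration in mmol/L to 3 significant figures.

0.000386 mmol/L

Nernst: E = (25.2/2) · ln([out]/[in]), so ln([out]/[in]) = 106.5 × 2 / 25.2 = 8.4524.
[out]/[in] = e^(8.4524) = 4686.
[in] = 1.81 / 4686 = 0.0003862 mmol/L.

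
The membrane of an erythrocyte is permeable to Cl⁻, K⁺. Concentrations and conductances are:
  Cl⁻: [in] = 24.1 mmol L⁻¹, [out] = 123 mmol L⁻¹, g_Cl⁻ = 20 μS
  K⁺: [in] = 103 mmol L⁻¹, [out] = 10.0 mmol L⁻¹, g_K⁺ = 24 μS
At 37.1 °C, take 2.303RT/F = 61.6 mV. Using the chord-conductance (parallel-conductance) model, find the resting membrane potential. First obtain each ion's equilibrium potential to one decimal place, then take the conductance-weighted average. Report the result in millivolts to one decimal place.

E_Cl⁻ = (61.6/-1)·log₁₀(123/24.1) = -43.6 mV
E_K⁺ = (61.6/1)·log₁₀(10.0/103) = -62.4 mV
Vm = (Σ gᵢEᵢ)/(Σ gᵢ) = (20·-43.6 + 24·-62.4) / (20 + 24)
= -2369.60 / 44 = -53.85 mV

-53.9 mV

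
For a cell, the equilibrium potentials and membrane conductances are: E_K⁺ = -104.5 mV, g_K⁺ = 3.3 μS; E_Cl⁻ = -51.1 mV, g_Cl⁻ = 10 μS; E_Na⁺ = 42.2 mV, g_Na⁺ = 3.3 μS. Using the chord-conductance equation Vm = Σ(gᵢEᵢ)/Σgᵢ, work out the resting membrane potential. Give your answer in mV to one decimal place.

-43.2 mV

Σ gᵢEᵢ = 3.3·(-104.5) + 10·(-51.1) + 3.3·(42.2) = -716.59
Σ gᵢ = 3.3 + 10 + 3.3 = 16.6
Vm = -716.59 / 16.6 = -43.17 mV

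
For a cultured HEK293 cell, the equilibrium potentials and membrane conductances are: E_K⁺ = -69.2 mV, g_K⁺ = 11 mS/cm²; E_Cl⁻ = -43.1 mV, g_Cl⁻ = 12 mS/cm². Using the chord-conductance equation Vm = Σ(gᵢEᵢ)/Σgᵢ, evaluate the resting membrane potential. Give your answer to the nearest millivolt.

-56 mV

Σ gᵢEᵢ = 11·(-69.2) + 12·(-43.1) = -1278.40
Σ gᵢ = 11 + 12 = 23
Vm = -1278.40 / 23 = -55.58 mV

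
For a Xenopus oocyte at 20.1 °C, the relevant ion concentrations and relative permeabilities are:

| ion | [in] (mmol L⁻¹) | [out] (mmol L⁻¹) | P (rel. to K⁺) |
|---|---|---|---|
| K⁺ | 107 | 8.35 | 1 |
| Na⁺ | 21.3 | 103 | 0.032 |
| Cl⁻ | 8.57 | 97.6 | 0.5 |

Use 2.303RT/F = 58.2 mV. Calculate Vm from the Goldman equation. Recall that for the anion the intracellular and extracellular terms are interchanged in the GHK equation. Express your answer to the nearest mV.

-58 mV

Vm = 58.2 · log₁₀[(Σ P·[cation]ₒ + Σ P·[anion]ᵢ) / (Σ P·[cation]ᵢ + Σ P·[anion]ₒ)]
Numerator = 1×8.35 + 0.032×103 + 0.5×8.57 = 15.93
Denominator = 1×107 + 0.032×21.3 + 0.5×97.6 = 156.5
Vm = 58.2 · log₁₀(0.10181) = 58.2 × (-0.9922) = -57.75 mV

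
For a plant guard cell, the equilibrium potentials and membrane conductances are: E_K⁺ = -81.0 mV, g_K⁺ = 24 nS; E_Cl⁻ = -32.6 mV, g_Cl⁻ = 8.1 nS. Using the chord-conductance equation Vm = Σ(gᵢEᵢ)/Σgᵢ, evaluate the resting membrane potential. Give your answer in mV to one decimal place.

Σ gᵢEᵢ = 24·(-81.0) + 8.1·(-32.6) = -2208.06
Σ gᵢ = 24 + 8.1 = 32.1
Vm = -2208.06 / 32.1 = -68.79 mV

-68.8 mV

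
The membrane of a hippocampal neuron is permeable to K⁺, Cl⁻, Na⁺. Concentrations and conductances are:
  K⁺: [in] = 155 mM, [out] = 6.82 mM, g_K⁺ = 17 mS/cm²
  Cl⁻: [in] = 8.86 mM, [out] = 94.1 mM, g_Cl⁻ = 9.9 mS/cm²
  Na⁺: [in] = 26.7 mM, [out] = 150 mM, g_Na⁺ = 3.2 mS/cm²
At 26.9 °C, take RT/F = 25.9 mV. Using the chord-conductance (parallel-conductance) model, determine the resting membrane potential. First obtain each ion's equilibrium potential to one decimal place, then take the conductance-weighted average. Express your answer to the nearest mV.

-61 mV

E_K⁺ = (25.9/1)·ln(6.82/155) = -80.9 mV
E_Cl⁻ = (25.9/-1)·ln(94.1/8.86) = -61.2 mV
E_Na⁺ = (25.9/1)·ln(150/26.7) = 44.7 mV
Vm = (Σ gᵢEᵢ)/(Σ gᵢ) = (17·-80.9 + 9.9·-61.2 + 3.2·44.7) / (17 + 9.9 + 3.2)
= -1838.14 / 30.1 = -61.07 mV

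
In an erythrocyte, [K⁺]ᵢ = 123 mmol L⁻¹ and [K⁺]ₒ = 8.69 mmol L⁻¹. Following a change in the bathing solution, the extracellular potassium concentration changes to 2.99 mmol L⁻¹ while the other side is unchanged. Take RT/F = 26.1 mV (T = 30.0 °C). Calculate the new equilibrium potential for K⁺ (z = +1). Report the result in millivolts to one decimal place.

-97.0 mV

After the shift: [K⁺]_out = 2.99, [K⁺]_in = 123 mmol L⁻¹.
E_new = (26.1/1)·ln(2.99/123) = 26.10 · (-3.7169) = -97.01 mV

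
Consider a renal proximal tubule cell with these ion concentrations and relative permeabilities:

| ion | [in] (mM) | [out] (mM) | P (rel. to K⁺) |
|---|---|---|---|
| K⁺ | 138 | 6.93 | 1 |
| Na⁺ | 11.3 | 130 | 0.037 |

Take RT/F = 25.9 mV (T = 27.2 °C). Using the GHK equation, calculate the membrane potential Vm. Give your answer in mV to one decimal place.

Vm = 25.9 · ln[(Σ P·[cation]ₒ + Σ P·[anion]ᵢ) / (Σ P·[cation]ᵢ + Σ P·[anion]ₒ)]
Numerator = 1×6.93 + 0.037×130 = 11.74
Denominator = 1×138 + 0.037×11.3 = 138.4
Vm = 25.9 · ln(0.084815) = 25.9 × (-2.4673) = -63.90 mV

-63.9 mV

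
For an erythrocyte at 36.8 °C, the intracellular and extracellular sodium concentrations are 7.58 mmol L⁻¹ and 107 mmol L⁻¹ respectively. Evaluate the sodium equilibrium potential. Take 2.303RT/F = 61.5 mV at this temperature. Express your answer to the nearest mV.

E = (61.5/z) · log₁₀([Na⁺]_out/[Na⁺]_in) with z = +1.
= (61.5/1) · log₁₀(107/7.58) = 61.50 · log₁₀(14.12)
= 61.50 · (1.1497) = 70.71 mV

71 mV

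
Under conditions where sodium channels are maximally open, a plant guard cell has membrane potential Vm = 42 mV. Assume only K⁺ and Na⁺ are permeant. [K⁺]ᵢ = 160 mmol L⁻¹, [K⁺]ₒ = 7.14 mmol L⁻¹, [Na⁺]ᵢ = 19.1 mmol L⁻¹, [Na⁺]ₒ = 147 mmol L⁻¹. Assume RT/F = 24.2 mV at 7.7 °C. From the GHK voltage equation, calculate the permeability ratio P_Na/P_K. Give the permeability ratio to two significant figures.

Let α = P_Na/P_K. GHK: Vm = 24.2·ln[(Kₒ + α·Naₒ)/(Kᵢ + α·Naᵢ)].
e^(Vm/24.2) = e^(42.0/24.2) = 5.672
So 5.672·(Kᵢ + α·Naᵢ) = Kₒ + α·Naₒ → α = (5.672·160.0 − 7.14) / (147.0 − 5.672·19.1)
α = (907.5 − 7.14) / (147.0 − 108.3) = 900.4/38.67 = 23.29

23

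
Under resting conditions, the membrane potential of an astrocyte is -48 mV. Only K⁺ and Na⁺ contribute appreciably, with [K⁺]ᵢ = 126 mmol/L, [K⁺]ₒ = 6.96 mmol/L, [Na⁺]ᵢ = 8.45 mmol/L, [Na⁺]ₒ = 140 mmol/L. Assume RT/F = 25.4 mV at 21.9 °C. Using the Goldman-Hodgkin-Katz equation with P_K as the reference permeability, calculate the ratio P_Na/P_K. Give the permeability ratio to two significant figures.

Let α = P_Na/P_K. GHK: Vm = 25.4·ln[(Kₒ + α·Naₒ)/(Kᵢ + α·Naᵢ)].
e^(Vm/25.4) = e^(-48.0/25.4) = 0.15111
So 0.15111·(Kᵢ + α·Naᵢ) = Kₒ + α·Naₒ → α = (0.15111·126.0 − 6.96) / (140.0 − 0.15111·8.45)
α = (19.04 − 6.96) / (140.0 − 1.277) = 12.08/138.7 = 0.08708

0.087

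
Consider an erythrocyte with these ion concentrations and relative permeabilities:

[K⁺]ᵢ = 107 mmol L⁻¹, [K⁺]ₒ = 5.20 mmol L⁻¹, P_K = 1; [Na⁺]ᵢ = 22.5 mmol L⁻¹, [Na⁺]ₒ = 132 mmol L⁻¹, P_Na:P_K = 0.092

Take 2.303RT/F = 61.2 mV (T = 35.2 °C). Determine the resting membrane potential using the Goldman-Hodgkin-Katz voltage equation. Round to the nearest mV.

-49 mV

Vm = 61.2 · log₁₀[(Σ P·[cation]ₒ + Σ P·[anion]ᵢ) / (Σ P·[cation]ᵢ + Σ P·[anion]ₒ)]
Numerator = 1×5.20 + 0.092×132 = 17.34
Denominator = 1×107 + 0.092×22.5 = 109.1
Vm = 61.2 · log₁₀(0.15902) = 61.2 × (-0.7986) = -48.87 mV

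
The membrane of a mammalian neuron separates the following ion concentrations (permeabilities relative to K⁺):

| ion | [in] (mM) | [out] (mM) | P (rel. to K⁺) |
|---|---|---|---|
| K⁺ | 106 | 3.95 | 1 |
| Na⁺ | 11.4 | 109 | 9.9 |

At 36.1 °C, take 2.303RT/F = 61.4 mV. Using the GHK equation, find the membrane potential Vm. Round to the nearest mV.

43 mV

Vm = 61.4 · log₁₀[(Σ P·[cation]ₒ + Σ P·[anion]ᵢ) / (Σ P·[cation]ᵢ + Σ P·[anion]ₒ)]
Numerator = 1×3.95 + 9.9×109 = 1083
Denominator = 1×106 + 9.9×11.4 = 218.9
Vm = 61.4 · log₁₀(4.9486) = 61.4 × (0.6945) = 42.64 mV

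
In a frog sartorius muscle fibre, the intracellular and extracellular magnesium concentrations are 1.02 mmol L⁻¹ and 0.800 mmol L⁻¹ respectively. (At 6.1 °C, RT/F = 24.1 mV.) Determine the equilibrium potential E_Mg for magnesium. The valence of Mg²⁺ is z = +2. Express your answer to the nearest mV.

-3 mV

E = (24.1/z) · ln([Mg²⁺]_out/[Mg²⁺]_in) with z = +2.
= (24.1/2) · ln(0.800/1.02) = 12.05 · ln(0.7843)
= 12.05 · (-0.2429) = -2.93 mV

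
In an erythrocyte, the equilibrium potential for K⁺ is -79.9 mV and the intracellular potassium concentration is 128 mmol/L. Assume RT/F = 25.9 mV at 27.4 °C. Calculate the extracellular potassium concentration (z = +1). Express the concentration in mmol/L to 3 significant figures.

Nernst: E = (25.9/1) · ln([out]/[in]), so ln([out]/[in]) = -79.9 × 1 / 25.9 = -3.0849.
[out]/[in] = e^(-3.0849) = 0.04573.
[out] = 0.04573 × 128 = 5.854 mmol/L.

5.85 mmol/L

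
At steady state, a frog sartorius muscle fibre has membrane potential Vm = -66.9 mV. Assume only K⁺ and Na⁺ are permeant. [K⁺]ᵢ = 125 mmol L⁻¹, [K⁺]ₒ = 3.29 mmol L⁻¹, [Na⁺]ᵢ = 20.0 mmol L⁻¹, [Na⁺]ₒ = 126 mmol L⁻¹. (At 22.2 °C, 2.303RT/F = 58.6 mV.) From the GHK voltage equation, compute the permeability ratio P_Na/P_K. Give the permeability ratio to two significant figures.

0.046

Let α = P_Na/P_K. GHK: Vm = 58.6·log₁₀[(Kₒ + α·Naₒ)/(Kᵢ + α·Naᵢ)].
10^(Vm/58.6) = 10^(-66.9/58.6) = 0.072171
So 0.072171·(Kᵢ + α·Naᵢ) = Kₒ + α·Naₒ → α = (0.072171·125.0 − 3.29) / (126.0 − 0.072171·20.0)
α = (9.021 − 3.29) / (126.0 − 1.443) = 5.731/124.6 = 0.04601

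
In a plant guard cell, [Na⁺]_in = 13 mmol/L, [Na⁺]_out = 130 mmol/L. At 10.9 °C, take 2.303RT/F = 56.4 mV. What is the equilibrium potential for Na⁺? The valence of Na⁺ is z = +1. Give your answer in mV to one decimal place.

E = (56.4/z) · log₁₀([Na⁺]_out/[Na⁺]_in) with z = +1.
= (56.4/1) · log₁₀(130/13) = 56.40 · log₁₀(10)
= 56.40 · (1.0000) = 56.40 mV

56.4 mV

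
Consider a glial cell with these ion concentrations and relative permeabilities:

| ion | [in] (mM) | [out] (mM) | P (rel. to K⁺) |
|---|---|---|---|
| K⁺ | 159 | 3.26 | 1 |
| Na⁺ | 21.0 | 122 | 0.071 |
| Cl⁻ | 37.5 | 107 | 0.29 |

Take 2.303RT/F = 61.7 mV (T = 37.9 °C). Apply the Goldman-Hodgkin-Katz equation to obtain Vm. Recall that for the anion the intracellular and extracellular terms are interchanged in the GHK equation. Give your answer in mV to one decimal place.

-57.0 mV

Vm = 61.7 · log₁₀[(Σ P·[cation]ₒ + Σ P·[anion]ᵢ) / (Σ P·[cation]ᵢ + Σ P·[anion]ₒ)]
Numerator = 1×3.26 + 0.071×122 + 0.29×37.5 = 22.8
Denominator = 1×159 + 0.071×21.0 + 0.29×107 = 191.5
Vm = 61.7 · log₁₀(0.11903) = 61.7 × (-0.9243) = -57.03 mV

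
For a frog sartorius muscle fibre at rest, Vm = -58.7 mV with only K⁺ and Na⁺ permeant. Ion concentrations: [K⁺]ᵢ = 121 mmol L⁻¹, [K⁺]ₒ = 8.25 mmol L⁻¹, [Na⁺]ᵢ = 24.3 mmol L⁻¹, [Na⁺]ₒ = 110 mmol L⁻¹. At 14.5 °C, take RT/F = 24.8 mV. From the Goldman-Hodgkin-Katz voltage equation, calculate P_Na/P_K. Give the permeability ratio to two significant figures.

0.029

Let α = P_Na/P_K. GHK: Vm = 24.8·ln[(Kₒ + α·Naₒ)/(Kᵢ + α·Naᵢ)].
e^(Vm/24.8) = e^(-58.7/24.8) = 0.093768
So 0.093768·(Kᵢ + α·Naᵢ) = Kₒ + α·Naₒ → α = (0.093768·121.0 − 8.25) / (110.0 − 0.093768·24.3)
α = (11.35 − 8.25) / (110.0 − 2.279) = 3.096/107.7 = 0.02874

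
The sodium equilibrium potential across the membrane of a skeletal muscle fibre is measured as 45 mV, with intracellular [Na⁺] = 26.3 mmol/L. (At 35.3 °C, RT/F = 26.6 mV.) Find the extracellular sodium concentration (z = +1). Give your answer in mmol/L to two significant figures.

Nernst: E = (26.6/1) · ln([out]/[in]), so ln([out]/[in]) = 45.0 × 1 / 26.6 = 1.6917.
[out]/[in] = e^(1.6917) = 5.429.
[out] = 5.429 × 26.3 = 142.8 mmol/L.

140 mmol/L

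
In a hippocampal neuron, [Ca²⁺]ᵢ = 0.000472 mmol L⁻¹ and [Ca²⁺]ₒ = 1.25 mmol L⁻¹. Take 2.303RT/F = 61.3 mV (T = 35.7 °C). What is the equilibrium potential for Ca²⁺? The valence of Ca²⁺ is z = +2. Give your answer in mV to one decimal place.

104.9 mV

E = (61.3/z) · log₁₀([Ca²⁺]_out/[Ca²⁺]_in) with z = +2.
= (61.3/2) · log₁₀(1.25/0.000472) = 30.65 · log₁₀(2648)
= 30.65 · (3.4230) = 104.91 mV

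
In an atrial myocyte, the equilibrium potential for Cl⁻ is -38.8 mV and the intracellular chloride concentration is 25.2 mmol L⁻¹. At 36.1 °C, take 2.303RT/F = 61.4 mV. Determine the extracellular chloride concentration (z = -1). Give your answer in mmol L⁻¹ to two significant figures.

110 mmol L⁻¹

Nernst: E = (61.4/-1) · log₁₀([out]/[in]), so log₁₀([out]/[in]) = -38.8 × -1 / 61.4 = 0.6319.
[out]/[in] = 10^(0.6319) = 4.285.
[out] = 4.285 × 25.2 = 108 mmol L⁻¹.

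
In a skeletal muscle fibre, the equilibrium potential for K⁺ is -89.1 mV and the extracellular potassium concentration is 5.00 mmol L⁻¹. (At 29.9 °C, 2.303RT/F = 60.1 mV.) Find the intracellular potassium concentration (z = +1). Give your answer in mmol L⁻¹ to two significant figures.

150 mmol L⁻¹

Nernst: E = (60.1/1) · log₁₀([out]/[in]), so log₁₀([out]/[in]) = -89.1 × 1 / 60.1 = -1.4825.
[out]/[in] = 10^(-1.4825) = 0.03292.
[in] = 5.00 / 0.03292 = 151.9 mmol L⁻¹.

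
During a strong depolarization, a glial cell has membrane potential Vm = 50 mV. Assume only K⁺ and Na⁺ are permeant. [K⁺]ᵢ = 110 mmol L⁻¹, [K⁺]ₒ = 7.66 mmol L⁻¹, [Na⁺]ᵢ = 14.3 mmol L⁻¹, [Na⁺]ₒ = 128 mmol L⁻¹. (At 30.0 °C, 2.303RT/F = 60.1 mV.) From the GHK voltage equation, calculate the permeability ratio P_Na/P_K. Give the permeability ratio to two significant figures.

24

Let α = P_Na/P_K. GHK: Vm = 60.1·log₁₀[(Kₒ + α·Naₒ)/(Kᵢ + α·Naᵢ)].
10^(Vm/60.1) = 10^(50.0/60.1) = 6.7912
So 6.7912·(Kᵢ + α·Naᵢ) = Kₒ + α·Naₒ → α = (6.7912·110.0 − 7.66) / (128.0 − 6.7912·14.3)
α = (747 − 7.66) / (128.0 − 97.11) = 739.4/30.89 = 23.94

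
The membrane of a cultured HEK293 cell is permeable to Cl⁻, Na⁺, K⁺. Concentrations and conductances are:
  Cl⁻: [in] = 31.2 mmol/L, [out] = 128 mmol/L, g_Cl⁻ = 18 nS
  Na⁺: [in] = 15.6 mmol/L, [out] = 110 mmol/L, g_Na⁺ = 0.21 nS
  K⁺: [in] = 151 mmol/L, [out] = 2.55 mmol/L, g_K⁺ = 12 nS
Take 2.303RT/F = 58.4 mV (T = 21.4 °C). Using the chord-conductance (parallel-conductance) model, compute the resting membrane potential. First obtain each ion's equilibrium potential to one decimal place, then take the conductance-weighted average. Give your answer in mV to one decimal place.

-62.1 mV

E_Cl⁻ = (58.4/-1)·log₁₀(128/31.2) = -35.8 mV
E_Na⁺ = (58.4/1)·log₁₀(110/15.6) = 49.5 mV
E_K⁺ = (58.4/1)·log₁₀(2.55/151) = -103.5 mV
Vm = (Σ gᵢEᵢ)/(Σ gᵢ) = (18·-35.8 + 0.21·49.5 + 12·-103.5) / (18 + 0.21 + 12)
= -1876.00 / 30.21 = -62.10 mV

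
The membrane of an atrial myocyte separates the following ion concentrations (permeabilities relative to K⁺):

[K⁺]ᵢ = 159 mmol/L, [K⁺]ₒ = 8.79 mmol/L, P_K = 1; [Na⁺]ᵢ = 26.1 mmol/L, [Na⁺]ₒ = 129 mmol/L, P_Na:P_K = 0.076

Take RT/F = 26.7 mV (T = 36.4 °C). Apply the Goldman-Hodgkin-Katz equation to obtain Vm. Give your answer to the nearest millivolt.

Vm = 26.7 · ln[(Σ P·[cation]ₒ + Σ P·[anion]ᵢ) / (Σ P·[cation]ᵢ + Σ P·[anion]ₒ)]
Numerator = 1×8.79 + 0.076×129 = 18.59
Denominator = 1×159 + 0.076×26.1 = 161
Vm = 26.7 · ln(0.1155) = 26.7 × (-2.1585) = -57.63 mV

-58 mV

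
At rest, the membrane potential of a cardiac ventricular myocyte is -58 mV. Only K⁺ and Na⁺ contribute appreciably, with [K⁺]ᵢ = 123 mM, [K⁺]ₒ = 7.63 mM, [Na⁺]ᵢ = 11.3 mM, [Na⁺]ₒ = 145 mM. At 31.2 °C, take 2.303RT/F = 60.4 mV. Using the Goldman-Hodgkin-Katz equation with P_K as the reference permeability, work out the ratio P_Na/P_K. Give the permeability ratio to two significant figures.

0.041

Let α = P_Na/P_K. GHK: Vm = 60.4·log₁₀[(Kₒ + α·Naₒ)/(Kᵢ + α·Naᵢ)].
10^(Vm/60.4) = 10^(-58.0/60.4) = 0.10958
So 0.10958·(Kᵢ + α·Naᵢ) = Kₒ + α·Naₒ → α = (0.10958·123.0 − 7.63) / (145.0 − 0.10958·11.3)
α = (13.48 − 7.63) / (145.0 − 1.238) = 5.848/143.8 = 0.04068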